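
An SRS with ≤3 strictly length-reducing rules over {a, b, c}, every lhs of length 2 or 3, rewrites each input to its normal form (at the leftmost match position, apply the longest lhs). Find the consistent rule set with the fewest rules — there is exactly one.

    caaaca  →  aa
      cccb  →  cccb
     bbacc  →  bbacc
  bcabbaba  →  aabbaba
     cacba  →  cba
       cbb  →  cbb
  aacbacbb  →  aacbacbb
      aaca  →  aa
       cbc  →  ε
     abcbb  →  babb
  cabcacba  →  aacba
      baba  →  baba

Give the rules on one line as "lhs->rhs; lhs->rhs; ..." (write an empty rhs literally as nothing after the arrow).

  | caaaca => aaca => aa
  | cccb
  | bbacc
  | bcabbaba => aabbaba

abc->ba; bc->a; ca->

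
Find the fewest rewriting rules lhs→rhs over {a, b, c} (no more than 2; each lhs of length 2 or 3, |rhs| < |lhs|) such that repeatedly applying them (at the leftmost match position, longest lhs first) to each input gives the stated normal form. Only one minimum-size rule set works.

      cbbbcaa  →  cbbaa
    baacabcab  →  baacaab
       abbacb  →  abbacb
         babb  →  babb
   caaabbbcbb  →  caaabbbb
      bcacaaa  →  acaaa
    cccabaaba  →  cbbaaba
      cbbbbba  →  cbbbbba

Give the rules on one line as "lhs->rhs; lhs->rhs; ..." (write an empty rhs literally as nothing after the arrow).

bc->; cca->b

  | cbbbcaa => cbbaa
  | baacabcab => baacaab
  | abbacb
  | babb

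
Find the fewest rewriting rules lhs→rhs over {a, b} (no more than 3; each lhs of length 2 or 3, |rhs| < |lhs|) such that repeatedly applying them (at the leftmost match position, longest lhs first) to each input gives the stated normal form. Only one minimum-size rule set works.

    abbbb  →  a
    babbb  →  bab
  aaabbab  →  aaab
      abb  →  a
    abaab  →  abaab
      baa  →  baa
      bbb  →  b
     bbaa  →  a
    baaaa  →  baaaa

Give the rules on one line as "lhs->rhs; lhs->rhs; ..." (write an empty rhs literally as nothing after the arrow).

  | abbbb => abb => a
  | babbb => bab
  | aaabbab => aaab
  | abb => a

bb->; bba->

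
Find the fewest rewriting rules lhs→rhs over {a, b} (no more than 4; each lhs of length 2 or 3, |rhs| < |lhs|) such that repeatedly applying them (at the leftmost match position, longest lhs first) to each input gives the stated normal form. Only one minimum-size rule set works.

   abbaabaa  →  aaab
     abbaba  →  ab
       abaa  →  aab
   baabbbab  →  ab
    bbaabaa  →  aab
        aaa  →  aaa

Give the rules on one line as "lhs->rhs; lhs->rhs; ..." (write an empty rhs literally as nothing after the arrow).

  | abbaabaa => abaabaa => aabbaa => aabaa => aaab
  | abbaba => ababa => abba => aba => ab
  | abaa => aab
  | baabbbab => abbbbab => abbbab => abbab => abab => abb => ab

ba->b; baa->ab; bb->b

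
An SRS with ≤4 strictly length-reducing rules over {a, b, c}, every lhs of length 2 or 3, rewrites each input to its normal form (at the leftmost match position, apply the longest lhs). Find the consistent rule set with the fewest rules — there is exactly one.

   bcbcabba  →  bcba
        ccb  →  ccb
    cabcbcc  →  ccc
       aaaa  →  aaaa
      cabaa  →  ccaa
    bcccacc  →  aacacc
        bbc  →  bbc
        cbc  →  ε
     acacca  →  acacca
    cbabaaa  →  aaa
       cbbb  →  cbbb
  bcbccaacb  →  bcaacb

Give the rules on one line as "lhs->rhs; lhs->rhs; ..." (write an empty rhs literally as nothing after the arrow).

  | bcbcabba => babba => bcba
  | ccb
  | cabcbcc => cccbcc => ccc
  | aaaa

ab->c; bcc->aa; cbc->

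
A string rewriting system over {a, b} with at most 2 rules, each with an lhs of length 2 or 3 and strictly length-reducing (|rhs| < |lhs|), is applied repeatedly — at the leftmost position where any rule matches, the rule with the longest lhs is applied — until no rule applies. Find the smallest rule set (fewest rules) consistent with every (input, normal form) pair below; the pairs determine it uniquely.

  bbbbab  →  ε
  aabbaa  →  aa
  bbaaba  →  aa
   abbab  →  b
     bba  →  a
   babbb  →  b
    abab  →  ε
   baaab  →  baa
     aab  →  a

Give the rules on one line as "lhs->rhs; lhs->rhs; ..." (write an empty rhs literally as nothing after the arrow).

  | bbbbab => bbab => ab => ε
  | aabbaa => abaa => aa
  | bbaaba => aaba => aa
  | abbab => bab => b

ab->; bb->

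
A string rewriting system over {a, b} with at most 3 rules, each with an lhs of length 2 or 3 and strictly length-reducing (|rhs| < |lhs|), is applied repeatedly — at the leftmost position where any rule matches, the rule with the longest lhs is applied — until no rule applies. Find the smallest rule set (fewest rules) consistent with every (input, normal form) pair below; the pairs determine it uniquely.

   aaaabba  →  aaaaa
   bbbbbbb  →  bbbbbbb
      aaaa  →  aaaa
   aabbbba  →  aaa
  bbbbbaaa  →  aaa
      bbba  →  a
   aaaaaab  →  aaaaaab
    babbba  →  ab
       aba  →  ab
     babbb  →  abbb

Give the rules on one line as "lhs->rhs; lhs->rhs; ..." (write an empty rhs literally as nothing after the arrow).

aba->ab; ba->a; bba->a

  | aaaabba => aaaaa
  | bbbbbbb
  | aaaa
  | aabbbba => aabba => aaa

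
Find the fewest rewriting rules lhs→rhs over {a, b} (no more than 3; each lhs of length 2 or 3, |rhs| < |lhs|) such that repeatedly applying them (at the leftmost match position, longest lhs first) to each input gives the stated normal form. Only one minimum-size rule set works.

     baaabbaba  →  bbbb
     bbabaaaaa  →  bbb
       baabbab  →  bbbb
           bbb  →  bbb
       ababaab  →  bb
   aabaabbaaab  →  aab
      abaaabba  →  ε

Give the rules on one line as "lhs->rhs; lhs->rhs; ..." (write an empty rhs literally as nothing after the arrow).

aba->; abb->b; ba->b

  | baaabbaba => baabbaba => babbaba => bbbaba => bbbba => bbbb
  | bbabaaaaa => bbbaaaaa => bbbaaaa => bbbaaa => bbbaa => bbba => bbb
  | baabbab => babbab => bbbab => bbbb
  | bbb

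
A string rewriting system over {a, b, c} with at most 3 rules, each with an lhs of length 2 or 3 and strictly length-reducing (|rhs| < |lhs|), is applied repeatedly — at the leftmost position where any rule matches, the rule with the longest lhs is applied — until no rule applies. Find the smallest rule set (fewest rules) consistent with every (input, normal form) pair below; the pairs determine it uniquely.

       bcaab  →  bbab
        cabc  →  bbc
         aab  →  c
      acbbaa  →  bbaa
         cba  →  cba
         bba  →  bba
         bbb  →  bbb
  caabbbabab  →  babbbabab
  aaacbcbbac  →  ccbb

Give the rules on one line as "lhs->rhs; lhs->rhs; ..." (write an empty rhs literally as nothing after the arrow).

aab->c; ac->; ca->b

  | bcaab => bbab
  | cabc => bbc
  | aab => c
  | acbbaa => bbaa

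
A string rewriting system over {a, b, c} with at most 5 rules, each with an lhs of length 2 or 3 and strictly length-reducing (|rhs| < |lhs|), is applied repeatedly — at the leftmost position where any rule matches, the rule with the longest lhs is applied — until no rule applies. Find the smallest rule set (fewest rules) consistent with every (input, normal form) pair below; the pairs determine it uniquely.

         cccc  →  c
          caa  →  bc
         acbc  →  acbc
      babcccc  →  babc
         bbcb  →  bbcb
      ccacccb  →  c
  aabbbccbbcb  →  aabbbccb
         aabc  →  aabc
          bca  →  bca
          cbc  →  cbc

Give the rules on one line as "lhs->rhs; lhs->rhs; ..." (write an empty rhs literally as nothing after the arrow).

caa->bc; cab->; cbb->; ccc->

  | cccc => c
  | caa => bc
  | acbc
  | babcccc => babc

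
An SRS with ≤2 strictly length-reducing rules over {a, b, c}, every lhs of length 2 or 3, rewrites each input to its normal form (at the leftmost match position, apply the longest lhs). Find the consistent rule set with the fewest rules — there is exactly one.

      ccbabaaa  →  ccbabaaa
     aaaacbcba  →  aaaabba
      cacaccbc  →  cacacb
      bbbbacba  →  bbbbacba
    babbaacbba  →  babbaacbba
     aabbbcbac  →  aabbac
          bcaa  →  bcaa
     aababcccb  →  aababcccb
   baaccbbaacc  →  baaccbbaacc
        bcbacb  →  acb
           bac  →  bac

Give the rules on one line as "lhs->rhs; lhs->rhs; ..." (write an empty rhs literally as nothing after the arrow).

bcb->; cbc->b

  | ccbabaaa
  | aaaacbcba => aaaabba
  | cacaccbc => cacacb
  | bbbbacba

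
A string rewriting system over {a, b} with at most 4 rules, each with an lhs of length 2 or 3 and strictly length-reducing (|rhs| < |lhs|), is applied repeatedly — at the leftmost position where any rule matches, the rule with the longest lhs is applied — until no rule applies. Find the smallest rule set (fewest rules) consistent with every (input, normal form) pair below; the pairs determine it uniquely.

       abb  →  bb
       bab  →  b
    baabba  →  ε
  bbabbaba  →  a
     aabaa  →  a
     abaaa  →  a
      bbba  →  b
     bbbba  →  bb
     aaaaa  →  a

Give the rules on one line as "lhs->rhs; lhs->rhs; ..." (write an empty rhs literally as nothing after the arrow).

  | abb => bb
  | bab => ab => b
  | baabba => aabba => abba => bba => ε
  | bbabbaba => bbaba => ba => a

aa->a; ab->b; ba->a; bba->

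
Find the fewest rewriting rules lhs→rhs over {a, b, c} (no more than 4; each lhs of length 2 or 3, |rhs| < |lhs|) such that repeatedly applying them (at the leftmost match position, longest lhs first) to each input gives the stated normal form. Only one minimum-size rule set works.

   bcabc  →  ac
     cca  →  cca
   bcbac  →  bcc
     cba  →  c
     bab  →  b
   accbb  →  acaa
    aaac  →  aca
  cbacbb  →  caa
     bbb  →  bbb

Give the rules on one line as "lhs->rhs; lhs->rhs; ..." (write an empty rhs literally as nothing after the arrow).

  | bcabc => baac => ac
  | cca
  | bcbac => bcc
  | cba => c

aac->ca; ba->; cab->aa; cbb->aa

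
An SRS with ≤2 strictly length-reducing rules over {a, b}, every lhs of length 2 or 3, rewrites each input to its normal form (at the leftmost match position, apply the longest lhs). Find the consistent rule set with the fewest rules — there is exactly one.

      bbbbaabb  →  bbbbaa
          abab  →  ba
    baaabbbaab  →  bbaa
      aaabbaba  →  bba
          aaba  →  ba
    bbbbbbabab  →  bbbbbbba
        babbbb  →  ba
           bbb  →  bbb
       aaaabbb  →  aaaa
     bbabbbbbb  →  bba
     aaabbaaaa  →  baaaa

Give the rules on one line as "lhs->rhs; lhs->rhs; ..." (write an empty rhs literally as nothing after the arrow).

ab->a; aba->ba

  | bbbbaabb => bbbbaab => bbbbaa
  | abab => bab => ba
  | baaabbbaab => baaabbaab => baaabaab => baabaab => babaab => bbaab => bbaa
  | aaabbaba => aaababa => aababa => ababa => baba => bba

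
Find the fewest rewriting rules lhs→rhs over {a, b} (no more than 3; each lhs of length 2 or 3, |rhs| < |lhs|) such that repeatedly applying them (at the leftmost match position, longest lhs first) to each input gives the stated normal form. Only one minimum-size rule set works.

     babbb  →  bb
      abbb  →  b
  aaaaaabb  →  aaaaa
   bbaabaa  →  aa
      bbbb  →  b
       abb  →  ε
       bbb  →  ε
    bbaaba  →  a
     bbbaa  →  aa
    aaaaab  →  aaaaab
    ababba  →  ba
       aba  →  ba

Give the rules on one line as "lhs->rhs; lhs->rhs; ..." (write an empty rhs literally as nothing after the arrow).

  | babbb => bb
  | abbb => b
  | aaaaaabb => aaaaa
  | bbaabaa => bbabaa => bbbaa => aa

aba->ba; abb->; bbb->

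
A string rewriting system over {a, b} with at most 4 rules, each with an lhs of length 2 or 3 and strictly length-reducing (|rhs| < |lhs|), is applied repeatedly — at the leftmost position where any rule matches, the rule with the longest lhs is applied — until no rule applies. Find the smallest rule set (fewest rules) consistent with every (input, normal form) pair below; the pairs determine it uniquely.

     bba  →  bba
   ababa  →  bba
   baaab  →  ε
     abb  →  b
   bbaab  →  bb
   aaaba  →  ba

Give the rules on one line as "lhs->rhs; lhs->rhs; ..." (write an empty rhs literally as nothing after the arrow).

  | bba
  | ababa => baba => bba
  | baaab => ab => ε
  | abb => b

ab->; aba->ba; baa->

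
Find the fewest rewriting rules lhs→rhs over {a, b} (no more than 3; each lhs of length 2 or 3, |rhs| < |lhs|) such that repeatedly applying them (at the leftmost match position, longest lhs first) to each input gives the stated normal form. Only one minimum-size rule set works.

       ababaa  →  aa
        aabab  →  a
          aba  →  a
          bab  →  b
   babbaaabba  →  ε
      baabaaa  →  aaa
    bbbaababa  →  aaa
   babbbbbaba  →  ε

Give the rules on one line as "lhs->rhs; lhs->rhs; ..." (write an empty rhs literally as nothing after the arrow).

ab->; ba->; bbb->a

  | ababaa => abaa => aa
  | aabab => aab => a
  | aba => a
  | bab => b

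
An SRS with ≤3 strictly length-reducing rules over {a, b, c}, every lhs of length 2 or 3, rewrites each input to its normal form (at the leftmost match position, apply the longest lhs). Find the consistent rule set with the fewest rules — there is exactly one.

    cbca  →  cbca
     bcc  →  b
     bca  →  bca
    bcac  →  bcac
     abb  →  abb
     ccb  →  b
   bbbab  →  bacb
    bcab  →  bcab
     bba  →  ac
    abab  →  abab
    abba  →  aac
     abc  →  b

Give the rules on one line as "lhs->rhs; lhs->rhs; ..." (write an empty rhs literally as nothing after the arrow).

  | cbca
  | bcc => b
  | bca
  | bcac

abc->b; bba->ac; cc->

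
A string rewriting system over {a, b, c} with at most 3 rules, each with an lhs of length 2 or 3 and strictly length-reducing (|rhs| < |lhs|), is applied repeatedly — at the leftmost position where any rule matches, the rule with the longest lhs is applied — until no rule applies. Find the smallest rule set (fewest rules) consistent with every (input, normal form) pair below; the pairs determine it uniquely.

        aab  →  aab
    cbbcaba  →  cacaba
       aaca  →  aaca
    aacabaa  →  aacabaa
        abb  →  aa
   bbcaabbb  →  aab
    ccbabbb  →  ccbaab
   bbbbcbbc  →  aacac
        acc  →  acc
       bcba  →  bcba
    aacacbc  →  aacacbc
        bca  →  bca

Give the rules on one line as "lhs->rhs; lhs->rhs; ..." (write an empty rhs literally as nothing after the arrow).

bb->a; caa->

  | aab
  | cbbcaba => cacaba
  | aaca
  | aacabaa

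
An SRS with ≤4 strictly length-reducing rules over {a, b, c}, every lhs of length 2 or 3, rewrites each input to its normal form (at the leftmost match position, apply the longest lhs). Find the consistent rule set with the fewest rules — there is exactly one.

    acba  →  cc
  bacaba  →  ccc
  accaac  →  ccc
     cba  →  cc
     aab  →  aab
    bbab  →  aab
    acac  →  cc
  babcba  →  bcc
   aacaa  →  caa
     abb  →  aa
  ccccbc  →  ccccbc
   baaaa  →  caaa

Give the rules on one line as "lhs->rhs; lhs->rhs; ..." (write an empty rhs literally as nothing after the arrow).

ac->c; ba->c; bab->b; bb->a

  | acba => cba => cc
  | bacaba => ccaba => ccac => ccc
  | accaac => ccaac => ccac => ccc
  | cba => cc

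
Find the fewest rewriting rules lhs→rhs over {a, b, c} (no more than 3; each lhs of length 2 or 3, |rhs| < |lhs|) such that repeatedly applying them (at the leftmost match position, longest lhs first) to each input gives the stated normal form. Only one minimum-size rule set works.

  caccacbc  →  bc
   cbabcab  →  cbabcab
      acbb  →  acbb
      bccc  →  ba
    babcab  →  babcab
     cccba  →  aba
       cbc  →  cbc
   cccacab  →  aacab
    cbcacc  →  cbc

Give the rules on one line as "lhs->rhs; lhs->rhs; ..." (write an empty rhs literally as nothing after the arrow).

cac->; ccc->a

  | caccacbc => cacbc => bc
  | cbabcab
  | acbb
  | bccc => ba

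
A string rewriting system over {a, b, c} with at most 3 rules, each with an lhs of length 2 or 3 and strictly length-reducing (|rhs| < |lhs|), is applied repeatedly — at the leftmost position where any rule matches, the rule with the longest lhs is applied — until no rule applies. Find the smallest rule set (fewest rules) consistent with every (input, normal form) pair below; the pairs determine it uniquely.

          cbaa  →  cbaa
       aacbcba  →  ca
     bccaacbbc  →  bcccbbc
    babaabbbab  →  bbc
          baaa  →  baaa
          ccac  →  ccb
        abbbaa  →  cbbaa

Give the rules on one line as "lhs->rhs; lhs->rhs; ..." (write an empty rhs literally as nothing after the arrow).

  | cbaa
  | aacbcba => abbcba => cbcba => ca
  | bccaacbbc => bccabbbc => bcccbbc
  | babaabbbab => bcaabbbab => bcacbbab => bcbbbab => bbab => bbc

ab->c; ac->b; bcb->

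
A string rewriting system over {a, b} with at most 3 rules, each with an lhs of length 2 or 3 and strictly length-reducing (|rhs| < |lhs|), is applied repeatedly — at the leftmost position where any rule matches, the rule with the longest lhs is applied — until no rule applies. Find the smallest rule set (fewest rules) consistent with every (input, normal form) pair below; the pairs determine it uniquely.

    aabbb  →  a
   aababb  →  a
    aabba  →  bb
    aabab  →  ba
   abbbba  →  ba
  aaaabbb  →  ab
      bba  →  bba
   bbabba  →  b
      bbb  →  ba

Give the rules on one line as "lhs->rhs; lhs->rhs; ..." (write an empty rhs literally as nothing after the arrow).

  | aabbb => bbbb => bab => a
  | aababb => bbabb => bab => a
  | aabba => bbba => baa => bb
  | aabab => bbab => ba

aa->b; bab->a; bbb->ba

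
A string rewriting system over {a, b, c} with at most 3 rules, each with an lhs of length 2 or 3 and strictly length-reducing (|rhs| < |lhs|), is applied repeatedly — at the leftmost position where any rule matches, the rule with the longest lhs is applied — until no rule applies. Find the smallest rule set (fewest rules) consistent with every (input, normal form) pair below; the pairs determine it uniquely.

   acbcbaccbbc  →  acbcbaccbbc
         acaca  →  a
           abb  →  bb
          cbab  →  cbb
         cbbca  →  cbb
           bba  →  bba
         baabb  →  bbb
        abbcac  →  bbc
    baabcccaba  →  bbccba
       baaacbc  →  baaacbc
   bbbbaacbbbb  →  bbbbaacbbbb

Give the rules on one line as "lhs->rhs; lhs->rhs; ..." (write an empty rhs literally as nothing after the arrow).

  | acbcbaccbbc
  | acaca => aca => a
  | abb => bb
  | cbab => cbb

ab->b; ca->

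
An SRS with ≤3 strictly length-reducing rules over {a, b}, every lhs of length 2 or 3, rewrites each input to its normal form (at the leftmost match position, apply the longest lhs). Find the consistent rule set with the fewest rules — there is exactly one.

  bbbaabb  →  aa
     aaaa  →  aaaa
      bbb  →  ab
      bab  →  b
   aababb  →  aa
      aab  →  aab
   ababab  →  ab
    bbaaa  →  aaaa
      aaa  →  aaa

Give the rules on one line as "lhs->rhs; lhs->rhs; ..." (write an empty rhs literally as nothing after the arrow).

abb->a; ba->; bb->a

  | bbbaabb => abaabb => aabb => aa
  | aaaa
  | bbb => ab
  | bab => b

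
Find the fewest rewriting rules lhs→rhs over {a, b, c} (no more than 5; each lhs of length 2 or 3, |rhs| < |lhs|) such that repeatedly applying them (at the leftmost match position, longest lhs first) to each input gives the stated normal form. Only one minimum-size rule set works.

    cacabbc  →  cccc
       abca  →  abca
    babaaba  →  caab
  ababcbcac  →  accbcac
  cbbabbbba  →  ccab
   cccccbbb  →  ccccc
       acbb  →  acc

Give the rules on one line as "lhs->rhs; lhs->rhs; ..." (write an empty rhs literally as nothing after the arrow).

aca->c; ba->b; bb->c; bbb->

  | cacabbc => ccbbc => cccc
  | abca
  | babaaba => bbaaba => caaba => caab
  | ababcbcac => abbcbcac => accbcac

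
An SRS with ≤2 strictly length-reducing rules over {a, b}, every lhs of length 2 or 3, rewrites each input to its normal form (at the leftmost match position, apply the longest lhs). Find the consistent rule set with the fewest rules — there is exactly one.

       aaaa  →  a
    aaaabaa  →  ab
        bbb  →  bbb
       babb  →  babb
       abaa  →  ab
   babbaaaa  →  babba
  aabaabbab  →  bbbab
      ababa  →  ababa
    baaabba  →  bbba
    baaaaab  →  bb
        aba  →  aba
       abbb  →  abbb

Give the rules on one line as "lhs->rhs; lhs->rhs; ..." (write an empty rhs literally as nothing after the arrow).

aa->; aaa->

  | aaaa => a
  | aaaabaa => abaa => ab
  | bbb
  | babb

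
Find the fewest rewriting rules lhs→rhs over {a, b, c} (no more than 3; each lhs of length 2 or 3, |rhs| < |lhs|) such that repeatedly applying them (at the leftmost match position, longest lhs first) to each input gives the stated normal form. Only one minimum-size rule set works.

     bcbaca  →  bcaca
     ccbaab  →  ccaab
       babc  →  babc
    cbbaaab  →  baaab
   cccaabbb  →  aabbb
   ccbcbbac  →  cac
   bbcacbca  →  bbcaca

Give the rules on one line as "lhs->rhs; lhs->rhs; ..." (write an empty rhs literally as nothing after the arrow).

cb->; cba->ca; ccc->

  | bcbaca => bcaca
  | ccbaab => ccaab
  | babc
  | cbbaaab => baaab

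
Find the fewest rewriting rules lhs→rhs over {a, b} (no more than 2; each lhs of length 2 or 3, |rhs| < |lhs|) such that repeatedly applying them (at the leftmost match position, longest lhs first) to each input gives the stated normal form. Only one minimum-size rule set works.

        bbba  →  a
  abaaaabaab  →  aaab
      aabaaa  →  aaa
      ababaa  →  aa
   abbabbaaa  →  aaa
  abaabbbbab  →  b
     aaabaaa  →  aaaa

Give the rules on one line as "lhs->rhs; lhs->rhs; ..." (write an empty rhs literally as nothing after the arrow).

  | bbba => bba => ba => a
  | abaaaabaab => aaabaab => aaab
  | aabaaa => aaa
  | ababaa => baa => aa

aba->; ba->a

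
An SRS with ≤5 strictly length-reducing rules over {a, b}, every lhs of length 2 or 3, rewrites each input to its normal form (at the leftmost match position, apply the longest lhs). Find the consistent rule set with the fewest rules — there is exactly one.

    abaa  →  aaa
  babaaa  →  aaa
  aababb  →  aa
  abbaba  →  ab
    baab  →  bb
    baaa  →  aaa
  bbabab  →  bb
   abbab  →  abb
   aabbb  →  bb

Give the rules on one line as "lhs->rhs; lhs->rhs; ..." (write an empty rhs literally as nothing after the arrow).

aab->bb; ba->; baa->aa; bbb->aa

  | abaa => aaa
  | babaaa => baaa => aaa
  | aababb => bbabb => bbb => aa
  | abbaba => abba => ab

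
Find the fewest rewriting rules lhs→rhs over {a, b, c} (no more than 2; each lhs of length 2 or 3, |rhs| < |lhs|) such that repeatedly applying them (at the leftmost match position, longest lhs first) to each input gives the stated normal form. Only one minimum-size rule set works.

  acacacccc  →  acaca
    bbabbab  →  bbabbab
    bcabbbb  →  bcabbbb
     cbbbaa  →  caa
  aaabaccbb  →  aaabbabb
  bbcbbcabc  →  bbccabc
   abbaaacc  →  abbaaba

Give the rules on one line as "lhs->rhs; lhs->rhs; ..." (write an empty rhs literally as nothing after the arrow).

  | acacacccc => acacbacc => acacacc => acacba => acaca
  | bbabbab
  | bcabbbb
  | cbbbaa => cbbaa => cbaa => caa

acc->ba; cb->c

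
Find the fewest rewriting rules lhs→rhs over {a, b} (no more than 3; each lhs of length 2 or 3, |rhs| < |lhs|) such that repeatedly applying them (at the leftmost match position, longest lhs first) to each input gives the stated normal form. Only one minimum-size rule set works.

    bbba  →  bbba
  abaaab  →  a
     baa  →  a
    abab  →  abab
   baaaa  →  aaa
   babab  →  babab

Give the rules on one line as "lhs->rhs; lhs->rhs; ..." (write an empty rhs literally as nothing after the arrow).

aab->; baa->a

  | bbba
  | abaaab => aaab => a
  | baa => a
  | abab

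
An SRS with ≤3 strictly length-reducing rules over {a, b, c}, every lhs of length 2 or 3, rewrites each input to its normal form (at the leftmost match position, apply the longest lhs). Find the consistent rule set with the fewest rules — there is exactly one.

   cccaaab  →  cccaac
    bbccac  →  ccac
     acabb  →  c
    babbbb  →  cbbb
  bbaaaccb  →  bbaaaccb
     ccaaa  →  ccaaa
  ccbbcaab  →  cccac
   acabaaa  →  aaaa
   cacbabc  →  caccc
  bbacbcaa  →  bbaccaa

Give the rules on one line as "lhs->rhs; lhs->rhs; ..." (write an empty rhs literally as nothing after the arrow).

ab->c; bc->c; cab->

  | cccaaab => cccaac
  | bbccac => bccac => ccac
  | acabb => ab => c
  | babbbb => bcbbb => cbbb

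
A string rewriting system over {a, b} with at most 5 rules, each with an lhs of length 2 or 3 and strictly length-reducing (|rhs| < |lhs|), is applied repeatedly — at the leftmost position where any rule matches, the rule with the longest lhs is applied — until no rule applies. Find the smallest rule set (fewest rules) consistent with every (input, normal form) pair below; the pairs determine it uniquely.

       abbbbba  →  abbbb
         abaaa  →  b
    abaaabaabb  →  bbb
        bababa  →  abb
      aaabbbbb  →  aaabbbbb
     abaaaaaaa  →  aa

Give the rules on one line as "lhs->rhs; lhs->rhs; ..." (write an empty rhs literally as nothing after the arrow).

  | abbbbba => abbbb
  | abaaa => bbaa => b
  | abaaabaabb => bbaabaabb => bbaabb => bbb
  | bababa => aaba => abb

aba->bb; ba->; baa->; bab->a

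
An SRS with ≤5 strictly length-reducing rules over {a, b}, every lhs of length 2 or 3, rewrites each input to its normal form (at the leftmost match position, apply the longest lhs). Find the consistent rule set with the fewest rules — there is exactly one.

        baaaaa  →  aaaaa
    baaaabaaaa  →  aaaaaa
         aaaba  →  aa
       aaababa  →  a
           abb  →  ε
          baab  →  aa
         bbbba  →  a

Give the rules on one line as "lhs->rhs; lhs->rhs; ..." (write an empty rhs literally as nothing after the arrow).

ab->a; aba->; abb->; ba->a

  | baaaaa => aaaaa
  | baaaabaaaa => aaaabaaaa => aaaaaa
  | aaaba => aa
  | aaababa => aaba => a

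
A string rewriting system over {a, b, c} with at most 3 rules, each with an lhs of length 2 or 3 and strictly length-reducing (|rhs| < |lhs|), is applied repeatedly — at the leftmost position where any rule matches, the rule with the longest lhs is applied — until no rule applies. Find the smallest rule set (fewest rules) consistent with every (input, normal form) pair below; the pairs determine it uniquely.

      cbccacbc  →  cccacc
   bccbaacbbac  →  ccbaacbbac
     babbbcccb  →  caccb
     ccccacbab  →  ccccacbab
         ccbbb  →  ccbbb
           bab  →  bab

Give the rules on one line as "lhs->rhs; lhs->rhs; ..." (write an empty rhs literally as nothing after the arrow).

  | cbccacbc => cccacbc => cccacc
  | bccbaacbbac => ccbaacbbac
  | babbbcccb => babbcccb => babcccb => bcaccb => caccb
  | ccccacbab

abc->ca; bc->c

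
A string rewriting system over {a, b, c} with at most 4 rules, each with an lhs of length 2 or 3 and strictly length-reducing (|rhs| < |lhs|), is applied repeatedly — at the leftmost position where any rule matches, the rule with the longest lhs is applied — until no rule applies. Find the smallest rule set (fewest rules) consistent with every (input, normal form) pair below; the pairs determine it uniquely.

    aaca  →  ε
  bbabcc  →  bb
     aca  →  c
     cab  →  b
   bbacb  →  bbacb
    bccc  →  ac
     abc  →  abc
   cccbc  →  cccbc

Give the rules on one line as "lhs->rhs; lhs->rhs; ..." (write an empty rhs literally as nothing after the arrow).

aa->; aca->c; bcc->a; ca->

  | aaca => ca => ε
  | bbabcc => bbaa => bb
  | aca => c
  | cab => b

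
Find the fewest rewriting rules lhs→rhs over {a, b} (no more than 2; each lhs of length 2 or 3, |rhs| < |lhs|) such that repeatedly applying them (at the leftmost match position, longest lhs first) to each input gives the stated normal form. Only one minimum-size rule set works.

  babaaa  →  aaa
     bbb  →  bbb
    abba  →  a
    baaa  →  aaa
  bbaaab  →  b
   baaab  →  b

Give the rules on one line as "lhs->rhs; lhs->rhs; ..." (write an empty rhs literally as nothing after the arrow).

ab->b; ba->a

  | babaaa => abaaa => baaa => aaa
  | bbb
  | abba => bba => ba => a
  | baaa => aaa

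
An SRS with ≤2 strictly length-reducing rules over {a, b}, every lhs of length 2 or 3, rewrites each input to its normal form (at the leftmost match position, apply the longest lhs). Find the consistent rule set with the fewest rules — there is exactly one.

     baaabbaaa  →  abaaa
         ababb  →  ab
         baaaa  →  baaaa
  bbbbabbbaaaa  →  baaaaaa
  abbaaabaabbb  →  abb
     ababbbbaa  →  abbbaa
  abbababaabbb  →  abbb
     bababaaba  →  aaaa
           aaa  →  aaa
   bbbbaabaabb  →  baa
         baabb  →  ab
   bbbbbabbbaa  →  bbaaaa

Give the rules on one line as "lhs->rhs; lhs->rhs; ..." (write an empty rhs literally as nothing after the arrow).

  | baaabbaaa => baabbaaa => babbaaa => aabaaa => abaaa
  | ababb => aaab => aab => ab
  | baaaa
  | bbbbabbbaaaa => bbbaabbaaaa => bbbabbaaaa => bbaabaaaa => bbabaaaa => baaaaaa

aab->ab; bab->aa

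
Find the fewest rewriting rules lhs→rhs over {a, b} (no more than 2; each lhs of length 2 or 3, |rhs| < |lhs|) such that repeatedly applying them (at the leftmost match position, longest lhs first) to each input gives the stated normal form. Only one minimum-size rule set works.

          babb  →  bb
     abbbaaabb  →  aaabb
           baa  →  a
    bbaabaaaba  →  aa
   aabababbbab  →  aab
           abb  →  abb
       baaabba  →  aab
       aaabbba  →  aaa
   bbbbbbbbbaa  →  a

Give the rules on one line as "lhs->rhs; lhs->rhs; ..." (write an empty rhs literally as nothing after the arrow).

ba->; bbb->b

  | babb => bb
  | abbbaaabb => abaaabb => aaabb
  | baa => a
  | bbaabaaaba => babaaaba => baaaba => aaba => aa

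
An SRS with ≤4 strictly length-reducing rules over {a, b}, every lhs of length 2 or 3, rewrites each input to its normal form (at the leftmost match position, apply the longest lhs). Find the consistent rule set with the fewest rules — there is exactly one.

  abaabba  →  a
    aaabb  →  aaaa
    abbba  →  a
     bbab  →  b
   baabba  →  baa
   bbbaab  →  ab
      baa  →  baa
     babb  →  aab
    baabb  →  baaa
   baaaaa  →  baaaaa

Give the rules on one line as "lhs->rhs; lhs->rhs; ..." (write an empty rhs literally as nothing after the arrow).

aba->; bab->aa; bb->a; bba->

  | abaabba => abba => a
  | aaabb => aaaa
  | abbba => aaba => a
  | bbab => b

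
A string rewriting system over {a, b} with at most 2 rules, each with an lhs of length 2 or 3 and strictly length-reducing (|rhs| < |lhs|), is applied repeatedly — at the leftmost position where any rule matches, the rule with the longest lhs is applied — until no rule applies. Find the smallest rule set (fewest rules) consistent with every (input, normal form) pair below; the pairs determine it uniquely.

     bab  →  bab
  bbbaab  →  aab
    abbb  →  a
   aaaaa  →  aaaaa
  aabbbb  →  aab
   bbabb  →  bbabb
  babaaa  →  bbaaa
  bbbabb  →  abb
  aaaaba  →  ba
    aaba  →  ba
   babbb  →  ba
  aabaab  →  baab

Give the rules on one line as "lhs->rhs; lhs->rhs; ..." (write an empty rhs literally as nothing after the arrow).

aba->ba; bbb->

  | bab
  | bbbaab => aab
  | abbb => a
  | aaaaa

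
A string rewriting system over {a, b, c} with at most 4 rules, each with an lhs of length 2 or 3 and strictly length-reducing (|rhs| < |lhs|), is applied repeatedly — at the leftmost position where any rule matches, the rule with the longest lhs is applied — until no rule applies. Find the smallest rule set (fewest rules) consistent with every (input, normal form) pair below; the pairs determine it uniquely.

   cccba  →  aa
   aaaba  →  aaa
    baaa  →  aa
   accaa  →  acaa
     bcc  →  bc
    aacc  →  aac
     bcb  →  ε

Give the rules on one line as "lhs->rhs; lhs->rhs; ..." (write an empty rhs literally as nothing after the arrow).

  | cccba => ccba => cba => aa
  | aaaba => aaa
  | baaa => aa
  | accaa => acaa

ba->; cb->a; cc->c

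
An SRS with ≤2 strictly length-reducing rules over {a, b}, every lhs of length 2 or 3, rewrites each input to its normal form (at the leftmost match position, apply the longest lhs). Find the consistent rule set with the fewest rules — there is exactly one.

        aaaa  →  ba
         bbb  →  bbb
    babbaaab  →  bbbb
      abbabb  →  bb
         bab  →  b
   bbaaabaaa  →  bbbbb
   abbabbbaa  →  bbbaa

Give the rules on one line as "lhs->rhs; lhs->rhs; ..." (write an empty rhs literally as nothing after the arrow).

  | aaaa => ba
  | bbb
  | babbaaab => bbaaab => bbbb
  | abbabb => babb => bb

aaa->b; ab->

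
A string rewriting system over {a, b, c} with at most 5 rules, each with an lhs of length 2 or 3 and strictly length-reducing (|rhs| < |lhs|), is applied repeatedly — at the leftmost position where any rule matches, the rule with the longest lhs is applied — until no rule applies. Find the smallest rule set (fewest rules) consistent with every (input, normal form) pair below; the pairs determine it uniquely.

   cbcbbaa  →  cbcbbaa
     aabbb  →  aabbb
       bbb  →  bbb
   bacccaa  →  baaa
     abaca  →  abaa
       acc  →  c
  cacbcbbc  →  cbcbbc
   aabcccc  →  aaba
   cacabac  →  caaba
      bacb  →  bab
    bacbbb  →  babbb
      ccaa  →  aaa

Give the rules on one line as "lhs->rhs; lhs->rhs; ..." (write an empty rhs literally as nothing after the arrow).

  | cbcbbaa
  | aabbb
  | bbb
  | bacccaa => baccaa => bacaa => baaa

ac->; aca->aa; bac->ba; cc->a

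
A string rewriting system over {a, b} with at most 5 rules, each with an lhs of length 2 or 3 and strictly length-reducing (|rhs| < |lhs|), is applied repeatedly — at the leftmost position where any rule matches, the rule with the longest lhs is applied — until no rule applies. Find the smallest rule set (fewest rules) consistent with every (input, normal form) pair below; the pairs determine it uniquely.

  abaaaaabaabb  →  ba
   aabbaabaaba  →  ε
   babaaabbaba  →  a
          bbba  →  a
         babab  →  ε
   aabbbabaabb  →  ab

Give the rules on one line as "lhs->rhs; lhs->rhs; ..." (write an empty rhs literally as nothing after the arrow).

aba->bb; abb->; bb->a; bba->b

  | abaaaaabaabb => bbaaaabaabb => baaabaabb => baabbabb => baabb => ba
  | aabbaabaaba => aaabaaba => aabbaba => aaba => abb => ε
  | babaaabbaba => bbbaabbaba => abaabbaba => bbabbaba => bbbaba => ababa => bbba => aba => bb => a
  | bbba => aba => bb => a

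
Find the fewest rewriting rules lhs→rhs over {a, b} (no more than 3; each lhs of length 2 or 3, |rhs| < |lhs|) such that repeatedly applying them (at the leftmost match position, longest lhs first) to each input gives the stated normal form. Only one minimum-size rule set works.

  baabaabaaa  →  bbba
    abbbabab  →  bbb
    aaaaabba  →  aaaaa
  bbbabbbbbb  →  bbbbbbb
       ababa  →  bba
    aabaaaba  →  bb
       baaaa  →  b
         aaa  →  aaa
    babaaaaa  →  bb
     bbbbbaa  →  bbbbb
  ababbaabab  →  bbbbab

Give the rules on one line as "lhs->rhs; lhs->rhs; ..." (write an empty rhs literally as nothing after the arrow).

aba->b; abb->; baa->b

  | baabaabaaa => bbaabaaa => bbbaaa => bbba
  | abbbabab => babab => bbb
  | aaaaabba => aaaaa
  | bbbabbbbbb => bbbbbbb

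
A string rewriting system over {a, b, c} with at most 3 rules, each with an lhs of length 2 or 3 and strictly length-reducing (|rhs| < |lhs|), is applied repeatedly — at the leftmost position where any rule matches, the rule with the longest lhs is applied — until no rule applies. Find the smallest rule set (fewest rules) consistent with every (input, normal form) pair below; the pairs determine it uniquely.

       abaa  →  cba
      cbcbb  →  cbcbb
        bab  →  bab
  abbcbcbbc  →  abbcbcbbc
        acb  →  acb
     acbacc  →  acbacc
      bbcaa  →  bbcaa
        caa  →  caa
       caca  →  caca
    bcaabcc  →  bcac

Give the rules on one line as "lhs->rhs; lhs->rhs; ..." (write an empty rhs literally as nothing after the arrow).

  | abaa => cba
  | cbcbb
  | bab
  | abbcbcbbc

aba->cb; abc->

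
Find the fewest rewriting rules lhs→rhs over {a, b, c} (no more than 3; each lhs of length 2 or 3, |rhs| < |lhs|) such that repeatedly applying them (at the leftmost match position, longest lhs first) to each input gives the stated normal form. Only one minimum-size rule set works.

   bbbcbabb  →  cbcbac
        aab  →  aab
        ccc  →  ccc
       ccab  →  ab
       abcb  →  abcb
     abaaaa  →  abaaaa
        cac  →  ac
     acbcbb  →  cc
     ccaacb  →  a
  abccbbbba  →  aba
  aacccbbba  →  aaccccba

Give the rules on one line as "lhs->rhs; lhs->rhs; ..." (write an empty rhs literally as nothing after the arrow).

acb->; bb->c; ca->a

  | bbbcbabb => cbcbabb => cbcbac
  | aab
  | ccc
  | ccab => cab => ab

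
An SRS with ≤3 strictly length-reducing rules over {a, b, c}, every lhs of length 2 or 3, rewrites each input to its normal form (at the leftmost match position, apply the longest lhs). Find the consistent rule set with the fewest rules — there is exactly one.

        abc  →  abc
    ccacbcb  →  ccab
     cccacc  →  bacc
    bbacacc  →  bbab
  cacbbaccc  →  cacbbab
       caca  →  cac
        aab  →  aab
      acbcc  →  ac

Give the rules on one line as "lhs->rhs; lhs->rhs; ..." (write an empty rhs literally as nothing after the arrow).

aca->ac; cbc->; ccc->b

  | abc
  | ccacbcb => ccab
  | cccacc => bacc
  | bbacacc => bbaccc => bbab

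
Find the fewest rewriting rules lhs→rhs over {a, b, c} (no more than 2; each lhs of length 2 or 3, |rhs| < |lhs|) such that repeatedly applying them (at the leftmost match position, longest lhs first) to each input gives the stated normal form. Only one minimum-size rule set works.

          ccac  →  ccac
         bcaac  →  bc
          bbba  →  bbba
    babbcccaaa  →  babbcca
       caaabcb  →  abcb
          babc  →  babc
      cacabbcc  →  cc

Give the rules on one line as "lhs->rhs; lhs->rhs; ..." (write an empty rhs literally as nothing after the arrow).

caa->; cab->

  | ccac
  | bcaac => bc
  | bbba
  | babbcccaaa => babbcca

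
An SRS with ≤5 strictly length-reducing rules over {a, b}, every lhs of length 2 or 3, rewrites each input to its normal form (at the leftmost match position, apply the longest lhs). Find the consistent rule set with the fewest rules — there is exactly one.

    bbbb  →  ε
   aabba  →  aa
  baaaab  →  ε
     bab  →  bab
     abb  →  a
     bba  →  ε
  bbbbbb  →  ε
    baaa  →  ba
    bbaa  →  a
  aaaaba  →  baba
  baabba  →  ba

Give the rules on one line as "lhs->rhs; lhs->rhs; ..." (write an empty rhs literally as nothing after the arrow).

  | bbbb => bb => ε
  | aabba => aa
  | baaaab => baab => bb => ε
  | bab

aaa->b; baa->b; bb->; bba->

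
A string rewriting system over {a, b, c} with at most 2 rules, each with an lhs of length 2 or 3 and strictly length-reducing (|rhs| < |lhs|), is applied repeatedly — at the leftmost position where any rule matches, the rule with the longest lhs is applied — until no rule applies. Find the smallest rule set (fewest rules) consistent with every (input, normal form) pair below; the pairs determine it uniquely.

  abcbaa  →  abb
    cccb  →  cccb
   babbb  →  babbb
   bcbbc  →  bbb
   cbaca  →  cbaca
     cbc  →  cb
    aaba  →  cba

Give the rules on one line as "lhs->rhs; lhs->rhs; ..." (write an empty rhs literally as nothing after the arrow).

aa->c; bc->b

  | abcbaa => abbaa => abbc => abb
  | cccb
  | babbb
  | bcbbc => bbbc => bbb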